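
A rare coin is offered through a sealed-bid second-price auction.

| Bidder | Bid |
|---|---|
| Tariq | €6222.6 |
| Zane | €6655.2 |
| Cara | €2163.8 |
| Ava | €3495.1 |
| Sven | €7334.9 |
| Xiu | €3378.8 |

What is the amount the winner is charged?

€6655.2

Highest bid: Sven at €7334.9, so Sven wins.
Second-highest bid: Zane at €6655.2 — that is the price the winner pays.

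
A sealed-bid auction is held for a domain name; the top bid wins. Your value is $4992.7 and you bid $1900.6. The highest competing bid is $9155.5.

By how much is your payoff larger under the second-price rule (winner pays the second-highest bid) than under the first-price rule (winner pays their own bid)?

Your bid $1900.6 is below $9155.5, so you lose under either rule.
Payoff is $0 in both cases; difference = $0.

$0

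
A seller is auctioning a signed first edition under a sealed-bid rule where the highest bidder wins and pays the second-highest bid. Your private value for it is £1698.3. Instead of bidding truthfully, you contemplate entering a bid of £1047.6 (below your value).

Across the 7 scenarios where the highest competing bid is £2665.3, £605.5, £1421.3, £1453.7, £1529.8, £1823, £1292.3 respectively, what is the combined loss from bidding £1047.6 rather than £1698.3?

The deviation costs you only when the competing bid falls strictly between £1047.6 and £1698.3; elsewhere both bids give the same outcome.
£2665.3: outcomes coincide → loss £0.
£605.5: outcomes coincide → loss £0.
£1421.3: truthful payoff £277, deviation payoff £0 → loss £277.
£1453.7: truthful payoff £244.6, deviation payoff £0 → loss £244.6.
£1529.8: truthful payoff £168.5, deviation payoff £0 → loss £168.5.
£1823: outcomes coincide → loss £0.
£1292.3: truthful payoff £406, deviation payoff £0 → loss £406.
Total loss = £277 + £244.6 + £168.5 + £406 = £1096.1.

£1096.1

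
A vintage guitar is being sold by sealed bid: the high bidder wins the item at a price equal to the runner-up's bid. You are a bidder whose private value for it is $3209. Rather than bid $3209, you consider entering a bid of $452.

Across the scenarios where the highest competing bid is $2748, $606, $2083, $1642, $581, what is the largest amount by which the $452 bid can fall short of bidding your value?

$2628

$2748: truthful gives $461, deviation gives $0 → loss $461.
$606: truthful gives $2603, deviation gives $0 → loss $2603.
$2083: truthful gives $1126, deviation gives $0 → loss $1126.
$1642: truthful gives $1567, deviation gives $0 → loss $1567.
$581: truthful gives $2628, deviation gives $0 → loss $2628.
Maximum loss: $2628.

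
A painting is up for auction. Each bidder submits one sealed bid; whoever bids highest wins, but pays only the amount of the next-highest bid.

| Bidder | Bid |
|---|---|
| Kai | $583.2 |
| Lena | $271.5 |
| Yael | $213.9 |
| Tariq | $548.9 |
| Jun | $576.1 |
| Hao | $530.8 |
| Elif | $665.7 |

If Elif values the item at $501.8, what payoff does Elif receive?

Highest bid: Elif at $665.7, so Elif wins.
Second-highest bid: Kai at $583.2 — that is the price the winner pays.
Elif's payoff = value − price = $501.8 − $583.2 = −$81.4.

−$81.4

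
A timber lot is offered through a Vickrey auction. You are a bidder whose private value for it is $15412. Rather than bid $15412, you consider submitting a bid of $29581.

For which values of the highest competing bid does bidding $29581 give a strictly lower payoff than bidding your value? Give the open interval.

If the competing bid is below $15412, both bids win at the same price — no difference.
If it is above $29581, both bids lose — no difference.
If it lies strictly between $15412 and $29581, bidding your value loses (payoff 0) while bidding $29581 wins at a price above your value (payoff negative).
So the deviation strictly hurts on the open interval ($15412, $29581).
In a second-price auction your bid sets only whether you win, not what you pay, so bidding your true value is weakly dominant.

($15412, $29581)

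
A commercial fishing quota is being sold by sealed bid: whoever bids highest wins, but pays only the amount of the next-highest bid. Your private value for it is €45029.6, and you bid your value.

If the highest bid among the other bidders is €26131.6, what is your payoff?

€18898

Your bid €45029.6 exceeds the highest competing bid €26131.6, so you win.
In a second-price auction the winner pays the second-highest bid, €26131.6.
Payoff = value − price = €45029.6 − €26131.6 = €18898.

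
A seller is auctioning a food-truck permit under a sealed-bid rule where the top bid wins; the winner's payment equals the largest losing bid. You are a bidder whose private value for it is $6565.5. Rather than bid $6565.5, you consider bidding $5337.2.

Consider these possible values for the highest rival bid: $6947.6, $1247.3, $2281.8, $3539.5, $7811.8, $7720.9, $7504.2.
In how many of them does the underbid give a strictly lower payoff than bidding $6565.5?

0

The deviation hurts exactly when the highest competing bid lies strictly between $5337.2 and $6565.5 — underbidding then forfeits a profitable win.
$6947.6: above both → same outcome either way.
$1247.3: below both → same outcome either way.
$2281.8: below both → same outcome either way.
$3539.5: below both → same outcome either way.
$7811.8: above both → same outcome either way.
$7720.9: above both → same outcome either way.
$7504.2: above both → same outcome either way.
Count: 0.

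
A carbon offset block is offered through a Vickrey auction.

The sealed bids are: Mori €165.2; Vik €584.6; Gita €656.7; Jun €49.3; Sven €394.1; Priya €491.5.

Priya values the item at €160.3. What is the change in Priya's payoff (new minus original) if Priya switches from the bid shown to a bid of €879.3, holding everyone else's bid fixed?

−€496.4

The highest bid among the other bidders is €656.7; Priya's bid doesn't change that.
Original bid €491.5: Priya is not highest (top rival bid is €656.7); payoff €0.
Alternative bid €879.3: Priya is highest, pays the top rival bid €656.7; payoff €160.3 − €656.7 = −€496.4.
Change in payoff = −€496.4 − (€0) = −€496.4.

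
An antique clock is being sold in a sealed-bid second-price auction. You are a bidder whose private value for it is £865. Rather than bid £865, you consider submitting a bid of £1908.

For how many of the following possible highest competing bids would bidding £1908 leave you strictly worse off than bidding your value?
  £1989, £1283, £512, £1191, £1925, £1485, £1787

The deviation hurts exactly when the highest competing bid lies strictly between £865 and £1908 — overbidding then wins at a price above your value.
£1989: above both → same outcome either way.
£1283: inside the interval → strictly worse (loss £418).
£512: below both → same outcome either way.
£1191: inside the interval → strictly worse (loss £326).
£1925: above both → same outcome either way.
£1485: inside the interval → strictly worse (loss £620).
£1787: inside the interval → strictly worse (loss £922).
Count: 4.

4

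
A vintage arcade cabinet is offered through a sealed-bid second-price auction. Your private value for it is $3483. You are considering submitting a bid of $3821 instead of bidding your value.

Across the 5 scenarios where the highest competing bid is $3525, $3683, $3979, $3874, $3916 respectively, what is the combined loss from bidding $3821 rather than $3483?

$242

The deviation costs you only when the competing bid falls strictly between $3483 and $3821; elsewhere both bids give the same outcome.
$3525: truthful payoff $0, deviation payoff −$42 → loss $42.
$3683: truthful payoff $0, deviation payoff −$200 → loss $200.
$3979: outcomes coincide → loss $0.
$3874: outcomes coincide → loss $0.
$3916: outcomes coincide → loss $0.
Total loss = $42 + $200 = $242.
In a second-price auction your bid sets only whether you win, not what you pay, so bidding your true value is weakly dominant.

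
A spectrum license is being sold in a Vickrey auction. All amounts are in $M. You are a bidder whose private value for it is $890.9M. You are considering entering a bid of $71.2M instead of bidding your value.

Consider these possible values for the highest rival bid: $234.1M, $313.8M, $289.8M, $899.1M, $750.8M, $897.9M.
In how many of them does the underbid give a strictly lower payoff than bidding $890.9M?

4

The deviation hurts exactly when the highest competing bid lies strictly between $71.2M and $890.9M — underbidding then forfeits a profitable win.
$234.1M: inside the interval → strictly worse (loss $656.8M).
$313.8M: inside the interval → strictly worse (loss $577.1M).
$289.8M: inside the interval → strictly worse (loss $601.1M).
$899.1M: above both → same outcome either way.
$750.8M: inside the interval → strictly worse (loss $140.1M).
$897.9M: above both → same outcome either way.
Count: 4.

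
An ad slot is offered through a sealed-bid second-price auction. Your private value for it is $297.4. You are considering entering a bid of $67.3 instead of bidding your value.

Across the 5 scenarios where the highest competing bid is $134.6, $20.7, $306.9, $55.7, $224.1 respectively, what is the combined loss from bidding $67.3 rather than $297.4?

The deviation costs you only when the competing bid falls strictly between $67.3 and $297.4; elsewhere both bids give the same outcome.
$134.6: truthful payoff $162.8, deviation payoff $0 → loss $162.8.
$20.7: outcomes coincide → loss $0.
$306.9: outcomes coincide → loss $0.
$55.7: outcomes coincide → loss $0.
$224.1: truthful payoff $73.3, deviation payoff $0 → loss $73.3.
Total loss = $162.8 + $73.3 = $236.1.
Truthful bidding weakly dominates here: raising your bid can only win items priced above your value, and lowering it can only forfeit items priced below.

$236.1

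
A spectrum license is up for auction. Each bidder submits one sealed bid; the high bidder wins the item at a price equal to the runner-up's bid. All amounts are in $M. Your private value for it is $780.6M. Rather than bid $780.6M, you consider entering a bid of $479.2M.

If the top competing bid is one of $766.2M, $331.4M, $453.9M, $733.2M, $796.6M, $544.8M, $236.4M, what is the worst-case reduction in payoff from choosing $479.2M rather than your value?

$235.8M

$766.2M: truthful gives $14.4M, deviation gives $0M → loss $14.4M.
$331.4M: same outcome either way → loss $0M.
$453.9M: same outcome either way → loss $0M.
$733.2M: truthful gives $47.4M, deviation gives $0M → loss $47.4M.
$796.6M: same outcome either way → loss $0M.
$544.8M: truthful gives $235.8M, deviation gives $0M → loss $235.8M.
$236.4M: same outcome either way → loss $0M.
Maximum loss: $235.8M.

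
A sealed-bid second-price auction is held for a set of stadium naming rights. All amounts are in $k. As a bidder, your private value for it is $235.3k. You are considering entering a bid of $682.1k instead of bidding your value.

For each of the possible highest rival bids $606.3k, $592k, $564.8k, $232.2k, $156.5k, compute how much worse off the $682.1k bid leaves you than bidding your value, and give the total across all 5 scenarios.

$1057.2k

The deviation costs you only when the competing bid falls strictly between $235.3k and $682.1k; elsewhere both bids give the same outcome.
$606.3k: truthful payoff $0k, deviation payoff −$371k → loss $371k.
$592k: truthful payoff $0k, deviation payoff −$356.7k → loss $356.7k.
$564.8k: truthful payoff $0k, deviation payoff −$329.5k → loss $329.5k.
$232.2k: outcomes coincide → loss $0k.
$156.5k: outcomes coincide → loss $0k.
Total loss = $371k + $356.7k + $329.5k = $1057.2k.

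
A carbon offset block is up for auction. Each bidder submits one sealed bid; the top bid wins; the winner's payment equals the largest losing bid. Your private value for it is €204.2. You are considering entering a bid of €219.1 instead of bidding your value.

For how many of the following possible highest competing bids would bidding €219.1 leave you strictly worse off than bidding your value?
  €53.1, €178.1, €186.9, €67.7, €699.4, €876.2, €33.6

0

The deviation hurts exactly when the highest competing bid lies strictly between €204.2 and €219.1 — overbidding then wins at a price above your value.
€53.1: below both → same outcome either way.
€178.1: below both → same outcome either way.
€186.9: below both → same outcome either way.
€67.7: below both → same outcome either way.
€699.4: above both → same outcome either way.
€876.2: above both → same outcome either way.
€33.6: below both → same outcome either way.
Count: 0.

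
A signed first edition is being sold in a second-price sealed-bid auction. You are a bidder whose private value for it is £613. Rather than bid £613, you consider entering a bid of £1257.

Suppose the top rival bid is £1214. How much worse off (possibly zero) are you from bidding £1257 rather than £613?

Bidding your value £613: you lose (since £613 < £1214). Payoff £0.
Bidding £1257: you win and pay £1214. Payoff £613 − £1214 = −£601.
The competing bid £1214 lies between your value and your inflated bid, so overbidding wins an item priced above your value.
Loss from deviating = £0 − (−£601) = £601.

£601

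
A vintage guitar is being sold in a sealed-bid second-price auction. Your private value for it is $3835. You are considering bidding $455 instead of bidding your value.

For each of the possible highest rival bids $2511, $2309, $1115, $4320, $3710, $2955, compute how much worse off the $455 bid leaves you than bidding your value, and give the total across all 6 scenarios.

The deviation costs you only when the competing bid falls strictly between $455 and $3835; elsewhere both bids give the same outcome.
$2511: truthful payoff $1324, deviation payoff $0 → loss $1324.
$2309: truthful payoff $1526, deviation payoff $0 → loss $1526.
$1115: truthful payoff $2720, deviation payoff $0 → loss $2720.
$4320: outcomes coincide → loss $0.
$3710: truthful payoff $125, deviation payoff $0 → loss $125.
$2955: truthful payoff $880, deviation payoff $0 → loss $880.
Total loss = $1324 + $1526 + $2720 + $125 + $880 = $6575.
Truthful bidding weakly dominates here: raising your bid can only win items priced above your value, and lowering it can only forfeit items priced below.

$6575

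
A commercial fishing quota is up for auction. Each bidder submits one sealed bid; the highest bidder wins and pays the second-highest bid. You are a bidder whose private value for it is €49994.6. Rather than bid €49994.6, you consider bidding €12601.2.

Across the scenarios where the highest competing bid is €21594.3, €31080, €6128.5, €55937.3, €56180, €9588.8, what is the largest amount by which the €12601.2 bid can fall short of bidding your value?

€28400.3

€21594.3: truthful gives €28400.3, deviation gives €0 → loss €28400.3.
€31080: truthful gives €18914.6, deviation gives €0 → loss €18914.6.
€6128.5: same outcome either way → loss €0.
€55937.3: same outcome either way → loss €0.
€56180: same outcome either way → loss €0.
€9588.8: same outcome either way → loss €0.
Maximum loss: €28400.3.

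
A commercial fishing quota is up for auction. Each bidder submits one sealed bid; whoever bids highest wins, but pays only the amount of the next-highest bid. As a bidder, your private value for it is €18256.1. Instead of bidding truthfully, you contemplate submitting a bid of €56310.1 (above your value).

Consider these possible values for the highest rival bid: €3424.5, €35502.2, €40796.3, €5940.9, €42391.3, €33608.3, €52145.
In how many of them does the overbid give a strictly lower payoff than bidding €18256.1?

The deviation hurts exactly when the highest competing bid lies strictly between €18256.1 and €56310.1 — overbidding then wins at a price above your value.
€3424.5: below both → same outcome either way.
€35502.2: inside the interval → strictly worse (loss €17246.1).
€40796.3: inside the interval → strictly worse (loss €22540.2).
€5940.9: below both → same outcome either way.
€42391.3: inside the interval → strictly worse (loss €24135.2).
€33608.3: inside the interval → strictly worse (loss €15352.2).
€52145: inside the interval → strictly worse (loss €33888.9).
Count: 5.

5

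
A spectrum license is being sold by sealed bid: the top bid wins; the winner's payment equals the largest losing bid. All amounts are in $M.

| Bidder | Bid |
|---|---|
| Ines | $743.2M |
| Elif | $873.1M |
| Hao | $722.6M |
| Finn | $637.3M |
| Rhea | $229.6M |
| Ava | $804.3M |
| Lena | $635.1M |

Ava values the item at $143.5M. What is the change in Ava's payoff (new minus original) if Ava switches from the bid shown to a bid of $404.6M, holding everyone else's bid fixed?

The highest bid among the other bidders is $873.1M; Ava's bid doesn't change that.
Original bid $804.3M: Ava is not highest (top rival bid is $873.1M); payoff $0M.
Alternative bid $404.6M: Ava is not highest (top rival bid is $873.1M); payoff $0M.
Change in payoff = $0M − ($0M) = $0M.

$0M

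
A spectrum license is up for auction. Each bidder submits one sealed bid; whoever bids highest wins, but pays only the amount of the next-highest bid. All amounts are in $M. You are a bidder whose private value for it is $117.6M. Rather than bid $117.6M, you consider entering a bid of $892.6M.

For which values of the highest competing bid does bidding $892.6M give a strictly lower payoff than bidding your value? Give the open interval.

($117.6M, $892.6M)

If the competing bid is below $117.6M, both bids win at the same price — no difference.
If it is above $892.6M, both bids lose — no difference.
If it lies strictly between $117.6M and $892.6M, bidding your value loses (payoff 0) while bidding $892.6M wins at a price above your value (payoff negative).
So the deviation strictly hurts on the open interval ($117.6M, $892.6M).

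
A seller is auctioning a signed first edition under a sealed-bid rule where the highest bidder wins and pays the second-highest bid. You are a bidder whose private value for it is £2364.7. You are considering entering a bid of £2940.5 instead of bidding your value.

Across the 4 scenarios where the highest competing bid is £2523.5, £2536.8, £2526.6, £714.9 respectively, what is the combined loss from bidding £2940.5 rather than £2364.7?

£492.8

The deviation costs you only when the competing bid falls strictly between £2364.7 and £2940.5; elsewhere both bids give the same outcome.
£2523.5: truthful payoff £0, deviation payoff −£158.8 → loss £158.8.
£2536.8: truthful payoff £0, deviation payoff −£172.1 → loss £172.1.
£2526.6: truthful payoff £0, deviation payoff −£161.9 → loss £161.9.
£714.9: outcomes coincide → loss £0.
Total loss = £158.8 + £172.1 + £161.9 = £492.8.
Truthful bidding weakly dominates here: raising your bid can only win items priced above your value, and lowering it can only forfeit items priced below.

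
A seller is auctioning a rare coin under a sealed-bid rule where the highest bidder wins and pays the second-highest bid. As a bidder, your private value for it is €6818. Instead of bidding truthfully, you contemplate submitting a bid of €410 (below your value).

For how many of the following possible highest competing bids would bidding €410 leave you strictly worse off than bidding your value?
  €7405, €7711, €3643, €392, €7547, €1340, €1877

3

The deviation hurts exactly when the highest competing bid lies strictly between €410 and €6818 — underbidding then forfeits a profitable win.
€7405: above both → same outcome either way.
€7711: above both → same outcome either way.
€3643: inside the interval → strictly worse (loss €3175).
€392: below both → same outcome either way.
€7547: above both → same outcome either way.
€1340: inside the interval → strictly worse (loss €5478).
€1877: inside the interval → strictly worse (loss €4941).
Count: 3.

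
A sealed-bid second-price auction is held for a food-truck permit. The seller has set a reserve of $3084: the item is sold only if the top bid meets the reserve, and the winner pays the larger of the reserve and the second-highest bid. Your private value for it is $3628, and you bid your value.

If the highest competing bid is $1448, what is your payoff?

Your bid $3628 is the highest and exceeds the reserve.
Price = max(second-highest bid, reserve) = max($1448, $3084) = $3084.
Payoff = $3628 − $3084 = $544.

$544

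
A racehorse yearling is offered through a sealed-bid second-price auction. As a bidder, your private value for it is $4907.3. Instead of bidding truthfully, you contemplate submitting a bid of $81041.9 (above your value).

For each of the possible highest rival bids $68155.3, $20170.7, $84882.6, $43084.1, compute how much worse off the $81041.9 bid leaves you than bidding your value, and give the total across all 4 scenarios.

$116688.2

The deviation costs you only when the competing bid falls strictly between $4907.3 and $81041.9; elsewhere both bids give the same outcome.
$68155.3: truthful payoff $0, deviation payoff −$63248 → loss $63248.
$20170.7: truthful payoff $0, deviation payoff −$15263.4 → loss $15263.4.
$84882.6: outcomes coincide → loss $0.
$43084.1: truthful payoff $0, deviation payoff −$38176.8 → loss $38176.8.
Total loss = $63248 + $15263.4 + $38176.8 = $116688.2.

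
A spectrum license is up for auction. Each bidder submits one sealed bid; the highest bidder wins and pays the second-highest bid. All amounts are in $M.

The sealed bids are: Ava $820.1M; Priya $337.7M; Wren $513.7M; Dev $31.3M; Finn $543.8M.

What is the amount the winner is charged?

Highest bid: Ava at $820.1M, so Ava wins.
Second-highest bid: Finn at $543.8M — that is the price the winner pays.

$543.8M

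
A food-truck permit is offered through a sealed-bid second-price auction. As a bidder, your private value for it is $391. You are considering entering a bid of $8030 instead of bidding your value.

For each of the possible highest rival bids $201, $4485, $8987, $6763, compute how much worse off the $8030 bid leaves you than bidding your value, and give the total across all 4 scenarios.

$10466

The deviation costs you only when the competing bid falls strictly between $391 and $8030; elsewhere both bids give the same outcome.
$201: outcomes coincide → loss $0.
$4485: truthful payoff $0, deviation payoff −$4094 → loss $4094.
$8987: outcomes coincide → loss $0.
$6763: truthful payoff $0, deviation payoff −$6372 → loss $6372.
Total loss = $4094 + $6372 = $10466.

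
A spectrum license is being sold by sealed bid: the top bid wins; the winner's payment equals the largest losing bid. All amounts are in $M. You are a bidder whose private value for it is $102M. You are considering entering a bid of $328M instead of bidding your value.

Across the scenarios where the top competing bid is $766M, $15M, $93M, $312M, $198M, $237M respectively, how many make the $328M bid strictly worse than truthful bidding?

3

The deviation hurts exactly when the highest competing bid lies strictly between $102M and $328M — overbidding then wins at a price above your value.
$766M: above both → same outcome either way.
$15M: below both → same outcome either way.
$93M: below both → same outcome either way.
$312M: inside the interval → strictly worse (loss $210M).
$198M: inside the interval → strictly worse (loss $96M).
$237M: inside the interval → strictly worse (loss $135M).
Count: 3.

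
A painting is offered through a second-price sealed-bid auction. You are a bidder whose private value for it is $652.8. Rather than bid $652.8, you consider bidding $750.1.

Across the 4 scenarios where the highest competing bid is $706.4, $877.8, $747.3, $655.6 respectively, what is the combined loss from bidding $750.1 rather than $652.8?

The deviation costs you only when the competing bid falls strictly between $652.8 and $750.1; elsewhere both bids give the same outcome.
$706.4: truthful payoff $0, deviation payoff −$53.6 → loss $53.6.
$877.8: outcomes coincide → loss $0.
$747.3: truthful payoff $0, deviation payoff −$94.5 → loss $94.5.
$655.6: truthful payoff $0, deviation payoff −$2.8 → loss $2.8.
Total loss = $53.6 + $94.5 + $2.8 = $150.9.

$150.9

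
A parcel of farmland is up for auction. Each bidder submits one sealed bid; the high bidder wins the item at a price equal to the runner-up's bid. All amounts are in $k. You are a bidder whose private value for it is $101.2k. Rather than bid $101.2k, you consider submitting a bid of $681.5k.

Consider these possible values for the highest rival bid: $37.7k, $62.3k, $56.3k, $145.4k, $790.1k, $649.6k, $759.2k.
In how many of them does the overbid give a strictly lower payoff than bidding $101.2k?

2

The deviation hurts exactly when the highest competing bid lies strictly between $101.2k and $681.5k — overbidding then wins at a price above your value.
$37.7k: below both → same outcome either way.
$62.3k: below both → same outcome either way.
$56.3k: below both → same outcome either way.
$145.4k: inside the interval → strictly worse (loss $44.2k).
$790.1k: above both → same outcome either way.
$649.6k: inside the interval → strictly worse (loss $548.4k).
$759.2k: above both → same outcome either way.
Count: 2.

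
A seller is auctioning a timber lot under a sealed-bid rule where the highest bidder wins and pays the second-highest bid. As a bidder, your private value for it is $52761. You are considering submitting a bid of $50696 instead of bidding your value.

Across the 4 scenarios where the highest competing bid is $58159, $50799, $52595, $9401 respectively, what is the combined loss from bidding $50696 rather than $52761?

The deviation costs you only when the competing bid falls strictly between $50696 and $52761; elsewhere both bids give the same outcome.
$58159: outcomes coincide → loss $0.
$50799: truthful payoff $1962, deviation payoff $0 → loss $1962.
$52595: truthful payoff $166, deviation payoff $0 → loss $166.
$9401: outcomes coincide → loss $0.
Total loss = $1962 + $166 = $2128.

$2128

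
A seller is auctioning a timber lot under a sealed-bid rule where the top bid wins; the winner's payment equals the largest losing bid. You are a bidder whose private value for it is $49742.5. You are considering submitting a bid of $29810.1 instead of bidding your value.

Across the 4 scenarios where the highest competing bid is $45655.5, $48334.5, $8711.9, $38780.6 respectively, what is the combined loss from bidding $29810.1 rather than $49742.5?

The deviation costs you only when the competing bid falls strictly between $29810.1 and $49742.5; elsewhere both bids give the same outcome.
$45655.5: truthful payoff $4087, deviation payoff $0 → loss $4087.
$48334.5: truthful payoff $1408, deviation payoff $0 → loss $1408.
$8711.9: outcomes coincide → loss $0.
$38780.6: truthful payoff $10961.9, deviation payoff $0 → loss $10961.9.
Total loss = $4087 + $1408 + $10961.9 = $16456.9.

$16456.9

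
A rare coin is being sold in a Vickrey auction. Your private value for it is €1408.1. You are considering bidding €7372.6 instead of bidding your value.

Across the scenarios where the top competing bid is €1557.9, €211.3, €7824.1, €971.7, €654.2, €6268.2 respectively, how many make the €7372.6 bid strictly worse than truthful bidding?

The deviation hurts exactly when the highest competing bid lies strictly between €1408.1 and €7372.6 — overbidding then wins at a price above your value.
€1557.9: inside the interval → strictly worse (loss €149.8).
€211.3: below both → same outcome either way.
€7824.1: above both → same outcome either way.
€971.7: below both → same outcome either way.
€654.2: below both → same outcome either way.
€6268.2: inside the interval → strictly worse (loss €4860.1).
Count: 2.

2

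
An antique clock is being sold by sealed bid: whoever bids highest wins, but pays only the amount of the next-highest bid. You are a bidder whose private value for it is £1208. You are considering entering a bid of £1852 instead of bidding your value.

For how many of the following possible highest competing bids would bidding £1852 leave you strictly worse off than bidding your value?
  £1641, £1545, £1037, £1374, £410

3

The deviation hurts exactly when the highest competing bid lies strictly between £1208 and £1852 — overbidding then wins at a price above your value.
£1641: inside the interval → strictly worse (loss £433).
£1545: inside the interval → strictly worse (loss £337).
£1037: below both → same outcome either way.
£1374: inside the interval → strictly worse (loss £166).
£410: below both → same outcome either way.
Count: 3.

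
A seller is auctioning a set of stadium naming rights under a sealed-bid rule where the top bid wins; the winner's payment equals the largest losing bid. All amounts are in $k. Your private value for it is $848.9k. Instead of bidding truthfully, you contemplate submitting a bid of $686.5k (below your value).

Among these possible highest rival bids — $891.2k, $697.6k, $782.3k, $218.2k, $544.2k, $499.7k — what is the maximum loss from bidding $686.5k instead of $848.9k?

$151.3k

$891.2k: same outcome either way → loss $0k.
$697.6k: truthful gives $151.3k, deviation gives $0k → loss $151.3k.
$782.3k: truthful gives $66.6k, deviation gives $0k → loss $66.6k.
$218.2k: same outcome either way → loss $0k.
$544.2k: same outcome either way → loss $0k.
$499.7k: same outcome either way → loss $0k.
Maximum loss: $151.3k.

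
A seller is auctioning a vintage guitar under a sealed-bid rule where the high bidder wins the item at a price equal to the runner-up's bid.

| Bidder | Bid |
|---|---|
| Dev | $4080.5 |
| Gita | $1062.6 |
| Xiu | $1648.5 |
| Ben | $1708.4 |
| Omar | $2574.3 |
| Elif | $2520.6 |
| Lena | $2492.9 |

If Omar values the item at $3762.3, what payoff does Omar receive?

Highest bid: Dev at $4080.5, so Dev wins.
Second-highest bid: Omar at $2574.3 — that is the price the winner pays.
Omar did not win, so Omar pays nothing and receives nothing: payoff $0.

$0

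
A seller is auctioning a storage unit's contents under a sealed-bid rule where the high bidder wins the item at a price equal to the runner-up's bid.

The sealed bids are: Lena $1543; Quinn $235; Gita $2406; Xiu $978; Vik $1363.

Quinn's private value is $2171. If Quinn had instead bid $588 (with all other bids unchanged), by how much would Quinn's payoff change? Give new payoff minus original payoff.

The highest bid among the other bidders is $2406; Quinn's bid doesn't change that.
Original bid $235: Quinn is not highest (top rival bid is $2406); payoff $0.
Alternative bid $588: Quinn is not highest (top rival bid is $2406); payoff $0.
Change in payoff = $0 − ($0) = $0.

$0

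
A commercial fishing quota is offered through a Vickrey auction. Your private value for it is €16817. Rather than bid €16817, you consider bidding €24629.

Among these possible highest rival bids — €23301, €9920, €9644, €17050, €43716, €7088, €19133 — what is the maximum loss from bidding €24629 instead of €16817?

€23301: truthful gives €0, deviation gives −€6484 → loss €6484.
€9920: same outcome either way → loss €0.
€9644: same outcome either way → loss €0.
€17050: truthful gives €0, deviation gives −€233 → loss €233.
€43716: same outcome either way → loss €0.
€7088: same outcome either way → loss €0.
€19133: truthful gives €0, deviation gives −€2316 → loss €2316.
Maximum loss: €6484.

€6484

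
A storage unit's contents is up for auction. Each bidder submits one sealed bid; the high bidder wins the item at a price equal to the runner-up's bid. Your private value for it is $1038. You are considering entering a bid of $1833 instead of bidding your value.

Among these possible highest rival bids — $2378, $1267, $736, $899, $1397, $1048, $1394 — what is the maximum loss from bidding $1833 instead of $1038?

$359

$2378: same outcome either way → loss $0.
$1267: truthful gives $0, deviation gives −$229 → loss $229.
$736: same outcome either way → loss $0.
$899: same outcome either way → loss $0.
$1397: truthful gives $0, deviation gives −$359 → loss $359.
$1048: truthful gives $0, deviation gives −$10 → loss $10.
$1394: truthful gives $0, deviation gives −$356 → loss $356.
Maximum loss: $359.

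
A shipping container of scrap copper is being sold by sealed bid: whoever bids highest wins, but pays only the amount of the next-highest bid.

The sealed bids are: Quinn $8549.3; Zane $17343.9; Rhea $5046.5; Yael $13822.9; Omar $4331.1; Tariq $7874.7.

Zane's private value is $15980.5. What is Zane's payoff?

$2157.6

Highest bid: Zane at $17343.9, so Zane wins.
Second-highest bid: Yael at $13822.9 — that is the price the winner pays.
Zane's payoff = value − price = $15980.5 − $13822.9 = $2157.6.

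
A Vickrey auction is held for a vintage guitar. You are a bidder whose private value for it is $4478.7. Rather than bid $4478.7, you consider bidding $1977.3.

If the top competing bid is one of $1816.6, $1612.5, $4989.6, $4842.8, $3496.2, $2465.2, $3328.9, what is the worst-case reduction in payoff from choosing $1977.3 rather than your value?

$2013.5

$1816.6: same outcome either way → loss $0.
$1612.5: same outcome either way → loss $0.
$4989.6: same outcome either way → loss $0.
$4842.8: same outcome either way → loss $0.
$3496.2: truthful gives $982.5, deviation gives $0 → loss $982.5.
$2465.2: truthful gives $2013.5, deviation gives $0 → loss $2013.5.
$3328.9: truthful gives $1149.8, deviation gives $0 → loss $1149.8.
Maximum loss: $2013.5.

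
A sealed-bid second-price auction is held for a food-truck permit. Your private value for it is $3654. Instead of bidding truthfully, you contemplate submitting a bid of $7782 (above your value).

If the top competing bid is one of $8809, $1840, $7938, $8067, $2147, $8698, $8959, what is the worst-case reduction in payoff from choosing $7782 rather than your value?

$0

$8809: same outcome either way → loss $0.
$1840: same outcome either way → loss $0.
$7938: same outcome either way → loss $0.
$8067: same outcome either way → loss $0.
$2147: same outcome either way → loss $0.
$8698: same outcome either way → loss $0.
$8959: same outcome either way → loss $0.
Maximum loss: $0.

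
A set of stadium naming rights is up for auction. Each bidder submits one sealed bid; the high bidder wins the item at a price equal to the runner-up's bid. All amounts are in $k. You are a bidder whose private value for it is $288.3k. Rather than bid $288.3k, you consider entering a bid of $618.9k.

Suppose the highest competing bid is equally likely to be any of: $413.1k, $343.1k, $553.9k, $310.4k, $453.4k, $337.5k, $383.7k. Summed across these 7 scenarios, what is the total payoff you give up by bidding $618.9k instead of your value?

The deviation costs you only when the competing bid falls strictly between $288.3k and $618.9k; elsewhere both bids give the same outcome.
$413.1k: truthful payoff $0k, deviation payoff −$124.8k → loss $124.8k.
$343.1k: truthful payoff $0k, deviation payoff −$54.8k → loss $54.8k.
$553.9k: truthful payoff $0k, deviation payoff −$265.6k → loss $265.6k.
$310.4k: truthful payoff $0k, deviation payoff −$22.1k → loss $22.1k.
$453.4k: truthful payoff $0k, deviation payoff −$165.1k → loss $165.1k.
$337.5k: truthful payoff $0k, deviation payoff −$49.2k → loss $49.2k.
$383.7k: truthful payoff $0k, deviation payoff −$95.4k → loss $95.4k.
Total loss = $124.8k + $54.8k + $265.6k + $22.1k + $165.1k + $49.2k + $95.4k = $777k.

$777k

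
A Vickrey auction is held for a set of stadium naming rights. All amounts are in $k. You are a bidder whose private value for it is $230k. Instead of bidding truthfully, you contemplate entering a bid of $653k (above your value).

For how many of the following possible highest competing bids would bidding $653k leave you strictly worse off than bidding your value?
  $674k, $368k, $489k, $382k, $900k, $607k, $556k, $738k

The deviation hurts exactly when the highest competing bid lies strictly between $230k and $653k — overbidding then wins at a price above your value.
$674k: above both → same outcome either way.
$368k: inside the interval → strictly worse (loss $138k).
$489k: inside the interval → strictly worse (loss $259k).
$382k: inside the interval → strictly worse (loss $152k).
$900k: above both → same outcome either way.
$607k: inside the interval → strictly worse (loss $377k).
$556k: inside the interval → strictly worse (loss $326k).
$738k: above both → same outcome either way.
Count: 5.

5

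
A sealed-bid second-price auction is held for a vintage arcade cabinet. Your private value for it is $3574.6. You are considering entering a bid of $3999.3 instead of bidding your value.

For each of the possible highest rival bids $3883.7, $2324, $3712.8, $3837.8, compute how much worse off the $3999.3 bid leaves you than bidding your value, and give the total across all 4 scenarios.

The deviation costs you only when the competing bid falls strictly between $3574.6 and $3999.3; elsewhere both bids give the same outcome.
$3883.7: truthful payoff $0, deviation payoff −$309.1 → loss $309.1.
$2324: outcomes coincide → loss $0.
$3712.8: truthful payoff $0, deviation payoff −$138.2 → loss $138.2.
$3837.8: truthful payoff $0, deviation payoff −$263.2 → loss $263.2.
Total loss = $309.1 + $138.2 + $263.2 = $710.5.

$710.5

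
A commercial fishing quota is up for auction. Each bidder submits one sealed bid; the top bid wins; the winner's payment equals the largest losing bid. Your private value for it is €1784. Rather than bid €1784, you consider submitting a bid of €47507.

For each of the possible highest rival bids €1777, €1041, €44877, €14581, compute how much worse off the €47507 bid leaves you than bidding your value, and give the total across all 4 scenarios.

€55890

The deviation costs you only when the competing bid falls strictly between €1784 and €47507; elsewhere both bids give the same outcome.
€1777: outcomes coincide → loss €0.
€1041: outcomes coincide → loss €0.
€44877: truthful payoff €0, deviation payoff −€43093 → loss €43093.
€14581: truthful payoff €0, deviation payoff −€12797 → loss €12797.
Total loss = €43093 + €12797 = €55890.
Truthful bidding weakly dominates here: raising your bid can only win items priced above your value, and lowering it can only forfeit items priced below.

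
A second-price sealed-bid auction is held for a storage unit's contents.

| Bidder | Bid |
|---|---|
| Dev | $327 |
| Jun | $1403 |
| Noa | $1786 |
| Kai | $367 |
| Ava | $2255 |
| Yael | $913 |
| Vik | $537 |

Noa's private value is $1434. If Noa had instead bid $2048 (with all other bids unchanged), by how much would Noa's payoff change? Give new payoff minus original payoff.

$0

The highest bid among the other bidders is $2255; Noa's bid doesn't change that.
Original bid $1786: Noa is not highest (top rival bid is $2255); payoff $0.
Alternative bid $2048: Noa is not highest (top rival bid is $2255); payoff $0.
Change in payoff = $0 − ($0) = $0.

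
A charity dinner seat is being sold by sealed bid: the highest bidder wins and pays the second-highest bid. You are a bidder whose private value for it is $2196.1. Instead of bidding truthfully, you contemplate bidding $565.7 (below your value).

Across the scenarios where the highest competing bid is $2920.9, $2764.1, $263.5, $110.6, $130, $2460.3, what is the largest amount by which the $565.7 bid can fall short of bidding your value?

$0

$2920.9: same outcome either way → loss $0.
$2764.1: same outcome either way → loss $0.
$263.5: same outcome either way → loss $0.
$110.6: same outcome either way → loss $0.
$130: same outcome either way → loss $0.
$2460.3: same outcome either way → loss $0.
Maximum loss: $0.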